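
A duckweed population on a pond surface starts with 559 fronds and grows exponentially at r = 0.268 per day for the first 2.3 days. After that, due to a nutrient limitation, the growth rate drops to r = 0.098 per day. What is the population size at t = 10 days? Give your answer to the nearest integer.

Phase 1: N(2.3) = 559·e^(0.268×2.3) = 559·e^0.6164 = 1035.41.
Phase 2 runs for 10 − 2.3 = 7.7 days at r = 0.098.
N(10) = 1035.41·e^(0.098×7.7) = 1035.41·e^0.7546 = 2202.06.

2202 fronds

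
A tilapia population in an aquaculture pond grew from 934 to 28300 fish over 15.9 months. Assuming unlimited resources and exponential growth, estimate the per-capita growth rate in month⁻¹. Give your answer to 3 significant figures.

0.215 per month

From N(t) = N₀·e^(rt): e^(r·15.9) = 28300/934 = 30.3.
r·15.9 = ln(30.3) = 3.4111, so r = 3.4111/15.9 = 0.21454.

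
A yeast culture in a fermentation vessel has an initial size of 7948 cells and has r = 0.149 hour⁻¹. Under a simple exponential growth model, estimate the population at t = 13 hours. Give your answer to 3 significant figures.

55100 cells

N(t) = N₀·e^(rt) = 7948 × e^(0.149×13) = 7948 × e^1.937.
e^1.937 ≈ 6.9379, so N ≈ 7948 × 6.9379 = 55142.5.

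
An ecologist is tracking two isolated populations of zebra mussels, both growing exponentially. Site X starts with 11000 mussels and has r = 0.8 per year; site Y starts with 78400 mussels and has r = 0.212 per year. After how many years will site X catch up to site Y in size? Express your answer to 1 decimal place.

Set 11000·e^(0.8t) = 78400·e^(0.212t).
e^((0.8 − 0.212)t) = 78400/11000 → e^(0.588·t) = 7.1273.
0.588·t = ln(7.1273) = 1.9639, so t = 1.9639/0.588 = 3.34.

3.3 years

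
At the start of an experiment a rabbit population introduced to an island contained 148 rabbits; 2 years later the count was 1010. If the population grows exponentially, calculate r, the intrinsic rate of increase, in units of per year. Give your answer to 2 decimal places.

0.96 per year

From N(t) = N₀·e^(rt): e^(r·2) = 1010/148 = 6.8243.
r·2 = ln(6.8243) = 1.9205, so r = 1.9205/2 = 0.96025.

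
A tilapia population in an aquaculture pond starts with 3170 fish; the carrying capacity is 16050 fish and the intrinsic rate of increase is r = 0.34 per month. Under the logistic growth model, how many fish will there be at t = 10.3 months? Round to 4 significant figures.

A = (K − N₀)/N₀ = (16050 − 3170)/3170 = 4.0631.
N(t) = K/(1 + A·e^(−rt)) = 16050/(1 + 4.0631×e^(−0.34×10.3)).
e^(−3.502) = 0.030137; denominator = 1 + 4.0631×0.030137 = 1.1224.
N = 16050/1.1224 = 14299.1.

14300 fish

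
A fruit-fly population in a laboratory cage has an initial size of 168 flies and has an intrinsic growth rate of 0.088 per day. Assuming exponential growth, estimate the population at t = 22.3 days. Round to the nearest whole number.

N(t) = N₀·e^(rt) = 168 × e^(0.088×22.3) = 168 × e^1.962.
e^1.962 ≈ 7.1164, so N ≈ 168 × 7.1164 = 1195.55.

1196 flies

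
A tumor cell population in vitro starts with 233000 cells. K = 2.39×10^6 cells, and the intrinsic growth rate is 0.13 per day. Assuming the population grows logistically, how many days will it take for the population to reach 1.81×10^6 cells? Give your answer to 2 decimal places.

25.87 days

A = (K − N₀)/N₀ = (2.39×10^6 − 233000)/233000 = 9.2575.
Solve 2.39×10^6/(1 + 9.2575·e^(−0.13t)) = 1.81×10^6: 1 + 9.2575·e^(−0.13t) = 1.3204, so e^(−0.13t) = 0.0346143.
−0.13·t = ln(0.0346143) = -3.3635, so t = 3.3635/0.13 = 25.873.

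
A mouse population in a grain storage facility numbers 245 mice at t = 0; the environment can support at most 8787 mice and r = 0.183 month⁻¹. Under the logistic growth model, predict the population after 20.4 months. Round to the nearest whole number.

A = (K − N₀)/N₀ = (8787 − 245)/245 = 34.865.
N(t) = K/(1 + A·e^(−rt)) = 8787/(1 + 34.865×e^(−0.183×20.4)).
e^(−3.733) = 0.023916; denominator = 1 + 34.865×0.023916 = 1.8338.
N = 8787/1.8338 = 4791.57.

4792 mice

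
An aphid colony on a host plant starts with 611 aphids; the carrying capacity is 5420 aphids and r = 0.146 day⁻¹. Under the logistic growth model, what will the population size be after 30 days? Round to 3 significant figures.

A = (K − N₀)/N₀ = (5420 − 611)/611 = 7.8707.
N(t) = K/(1 + A·e^(−rt)) = 5420/(1 + 7.8707×e^(−0.146×30)).
e^(−4.38) = 0.012525; denominator = 1 + 7.8707×0.012525 = 1.0986.
N = 5420/1.0986 = 4933.63.

4930 aphids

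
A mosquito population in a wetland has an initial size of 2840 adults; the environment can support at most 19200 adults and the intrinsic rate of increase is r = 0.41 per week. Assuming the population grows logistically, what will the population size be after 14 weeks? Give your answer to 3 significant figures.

18900 adults

A = (K − N₀)/N₀ = (19200 − 2840)/2840 = 5.7606.
N(t) = K/(1 + A·e^(−rt)) = 19200/(1 + 5.7606×e^(−0.41×14)).
e^(−5.74) = 0.0032148; denominator = 1 + 5.7606×0.0032148 = 1.0185.
N = 19200/1.0185 = 18850.9.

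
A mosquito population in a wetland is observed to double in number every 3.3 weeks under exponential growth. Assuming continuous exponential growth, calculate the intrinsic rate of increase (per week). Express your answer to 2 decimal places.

0.21 per week

r = ln(2)/t_d = 0.6931/3.3 = 0.21004.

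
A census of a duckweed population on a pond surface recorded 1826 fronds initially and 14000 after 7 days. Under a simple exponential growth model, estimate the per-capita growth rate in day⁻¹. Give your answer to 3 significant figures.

0.291 per day

From N(t) = N₀·e^(rt): e^(r·7) = 14000/1826 = 7.667.
r·7 = ln(7.667) = 2.0369, so r = 2.0369/7 = 0.29099.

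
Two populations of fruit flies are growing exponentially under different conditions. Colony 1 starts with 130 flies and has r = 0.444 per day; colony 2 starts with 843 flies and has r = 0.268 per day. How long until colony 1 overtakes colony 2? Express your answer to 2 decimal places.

Set 130·e^(0.444t) = 843·e^(0.268t).
e^((0.444 − 0.268)t) = 843/130 → e^(0.176·t) = 6.4846.
0.176·t = ln(6.4846) = 1.8694, so t = 1.8694/0.176 = 10.622.

10.62 days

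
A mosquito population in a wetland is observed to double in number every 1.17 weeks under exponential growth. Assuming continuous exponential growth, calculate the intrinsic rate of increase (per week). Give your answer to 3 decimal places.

r = ln(2)/t_d = 0.6931/1.17 = 0.59243.

0.592 per week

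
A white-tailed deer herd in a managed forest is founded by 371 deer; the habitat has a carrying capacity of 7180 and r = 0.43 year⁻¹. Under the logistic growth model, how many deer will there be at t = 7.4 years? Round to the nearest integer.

4076 deer

A = (K − N₀)/N₀ = (7180 − 371)/371 = 18.353.
N(t) = K/(1 + A·e^(−rt)) = 7180/(1 + 18.353×e^(−0.43×7.4)).
e^(−3.182) = 0.041503; denominator = 1 + 18.353×0.041503 = 1.7617.
N = 7180/1.7617 = 4075.61.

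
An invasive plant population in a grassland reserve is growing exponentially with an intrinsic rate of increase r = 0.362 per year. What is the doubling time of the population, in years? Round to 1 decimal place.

Doubling time t_d = ln(2)/r = 0.6931/0.362 = 1.9148.

1.9 years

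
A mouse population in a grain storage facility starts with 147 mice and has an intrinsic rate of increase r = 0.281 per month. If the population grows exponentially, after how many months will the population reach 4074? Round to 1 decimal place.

Set N₀·e^(rt) = 4074: e^(0.281·t) = 4074/147 = 27.714.
0.281·t = ln(27.714) = 3.3219, so t = 3.3219/0.281 = 11.822.

11.8 months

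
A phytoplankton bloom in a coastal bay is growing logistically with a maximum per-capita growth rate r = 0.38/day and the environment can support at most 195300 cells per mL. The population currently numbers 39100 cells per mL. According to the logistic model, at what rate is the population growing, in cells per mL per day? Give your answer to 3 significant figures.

11900 cells per mL per day

dN/dt = rN(1 − N/K) = 0.38 × 39100 × (1 − 39100/195300).
1 − 39100/195300 = 0.7998; dN/dt = 0.38 × 39100 × 0.7998 = 11883.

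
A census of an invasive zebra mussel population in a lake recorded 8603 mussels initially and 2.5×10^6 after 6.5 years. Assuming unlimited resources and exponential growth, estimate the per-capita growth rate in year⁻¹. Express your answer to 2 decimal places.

From N(t) = N₀·e^(rt): e^(r·6.5) = 2.5×10^6/8603 = 290.6.
r·6.5 = ln(290.6) = 5.6719, so r = 5.6719/6.5 = 0.87261.

0.87 per year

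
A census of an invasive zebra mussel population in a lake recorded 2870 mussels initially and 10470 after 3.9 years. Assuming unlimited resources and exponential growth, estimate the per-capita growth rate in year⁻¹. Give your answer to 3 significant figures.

From N(t) = N₀·e^(rt): e^(r·3.9) = 10470/2870 = 3.6481.
r·3.9 = ln(3.6481) = 1.2942, so r = 1.2942/3.9 = 0.33185.

0.332 per year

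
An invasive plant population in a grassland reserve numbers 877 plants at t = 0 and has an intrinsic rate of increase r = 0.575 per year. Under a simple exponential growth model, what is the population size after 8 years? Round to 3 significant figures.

N(t) = N₀·e^(rt) = 877 × e^(0.575×8) = 877 × e^4.6.
e^4.6 ≈ 99.484, so N ≈ 877 × 99.484 = 87247.7.

87200 plants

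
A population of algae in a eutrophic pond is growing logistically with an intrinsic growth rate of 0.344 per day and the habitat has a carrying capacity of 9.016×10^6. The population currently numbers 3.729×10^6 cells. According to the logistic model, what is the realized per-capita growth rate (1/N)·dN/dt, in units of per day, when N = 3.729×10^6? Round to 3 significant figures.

0.202 per day

(1/N)·dN/dt = r(1 − N/K) = 0.344 × (1 − 3.729×10^6/9.016×10^6).
= 0.344 × 0.5864 = 0.20172.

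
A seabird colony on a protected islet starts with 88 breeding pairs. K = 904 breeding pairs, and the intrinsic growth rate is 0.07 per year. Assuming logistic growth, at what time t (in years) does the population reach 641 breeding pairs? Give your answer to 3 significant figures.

44.5 years

A = (K − N₀)/N₀ = (904 − 88)/88 = 9.2727.
Solve 904/(1 + 9.2727·e^(−0.07t)) = 641: 1 + 9.2727·e^(−0.07t) = 1.4103, so e^(−0.07t) = 0.0442477.
−0.07·t = ln(0.0442477) = -3.118, so t = 3.118/0.07 = 44.542.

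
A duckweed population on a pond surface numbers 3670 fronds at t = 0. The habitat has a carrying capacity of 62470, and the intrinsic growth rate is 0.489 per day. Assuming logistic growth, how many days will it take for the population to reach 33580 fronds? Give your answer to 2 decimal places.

5.98 days

A = (K − N₀)/N₀ = (62470 − 3670)/3670 = 16.022.
Solve 62470/(1 + 16.022·e^(−0.489t)) = 33580: 1 + 16.022·e^(−0.489t) = 1.8603, so e^(−0.489t) = 0.0536977.
−0.489·t = ln(0.0536977) = -2.9244, so t = 2.9244/0.489 = 5.9803.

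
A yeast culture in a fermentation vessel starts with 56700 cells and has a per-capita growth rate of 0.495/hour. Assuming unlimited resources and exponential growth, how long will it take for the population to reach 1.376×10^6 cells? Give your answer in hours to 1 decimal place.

6.4 hours

Set N₀·e^(rt) = 1.376×10^6: e^(0.495·t) = 1.376×10^6/56700 = 24.268.
0.495·t = ln(24.268) = 3.1892, so t = 3.1892/0.495 = 6.4428.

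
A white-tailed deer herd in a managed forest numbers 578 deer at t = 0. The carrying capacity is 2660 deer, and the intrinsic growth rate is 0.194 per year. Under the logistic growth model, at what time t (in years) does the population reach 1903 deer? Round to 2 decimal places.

11.36 years

A = (K − N₀)/N₀ = (2660 − 578)/578 = 3.6021.
Solve 2660/(1 + 3.6021·e^(−0.194t)) = 1903: 1 + 3.6021·e^(−0.194t) = 1.3978, so e^(−0.194t) = 0.110434.
−0.194·t = ln(0.110434) = -2.2033, so t = 2.2033/0.194 = 11.357.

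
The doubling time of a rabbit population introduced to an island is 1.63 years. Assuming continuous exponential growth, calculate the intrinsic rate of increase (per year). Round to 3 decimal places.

r = ln(2)/t_d = 0.6931/1.63 = 0.42524.

0.425 per year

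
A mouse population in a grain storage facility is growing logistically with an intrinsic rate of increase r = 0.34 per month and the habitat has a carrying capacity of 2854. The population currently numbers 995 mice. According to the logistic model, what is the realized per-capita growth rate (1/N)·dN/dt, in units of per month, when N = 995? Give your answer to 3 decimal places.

0.221 per month

(1/N)·dN/dt = r(1 − N/K) = 0.34 × (1 − 995/2854).
= 0.34 × 0.65137 = 0.22146.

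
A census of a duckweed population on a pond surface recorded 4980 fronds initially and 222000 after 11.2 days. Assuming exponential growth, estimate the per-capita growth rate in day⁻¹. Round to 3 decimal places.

From N(t) = N₀·e^(rt): e^(r·11.2) = 222000/4980 = 44.578.
r·11.2 = ln(44.578) = 3.7972, so r = 3.7972/11.2 = 0.33904.

0.339 per day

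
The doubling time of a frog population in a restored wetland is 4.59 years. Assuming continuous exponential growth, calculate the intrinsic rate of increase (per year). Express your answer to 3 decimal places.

r = ln(2)/t_d = 0.6931/4.59 = 0.15101.

0.151 per year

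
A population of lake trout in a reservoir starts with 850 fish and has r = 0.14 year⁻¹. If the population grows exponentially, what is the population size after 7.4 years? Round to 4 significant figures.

N(t) = N₀·e^(rt) = 850 × e^(0.14×7.4) = 850 × e^1.036.
e^1.036 ≈ 2.8179, so N ≈ 850 × 2.8179 = 2395.23.

2395 fish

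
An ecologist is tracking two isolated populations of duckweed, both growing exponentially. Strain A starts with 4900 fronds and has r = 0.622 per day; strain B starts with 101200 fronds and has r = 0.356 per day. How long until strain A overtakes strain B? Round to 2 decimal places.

Set 4900·e^(0.622t) = 101200·e^(0.356t).
e^((0.622 − 0.356)t) = 101200/4900 → e^(0.266·t) = 20.653.
0.266·t = ln(20.653) = 3.0279, so t = 3.0279/0.266 = 11.383.

11.38 days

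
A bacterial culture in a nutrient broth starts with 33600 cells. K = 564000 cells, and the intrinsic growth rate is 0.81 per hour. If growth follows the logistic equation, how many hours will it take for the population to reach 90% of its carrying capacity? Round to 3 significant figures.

A = (K − N₀)/N₀ = (564000 − 33600)/33600 = 15.786.
Solve 564000/(1 + 15.786·e^(−0.81t)) = 507600: 1 + 15.786·e^(−0.81t) = 1.1111, so e^(−0.81t) = 0.00703871.
−0.81·t = ln(0.00703871) = -4.9563, so t = 4.9563/0.81 = 6.1189.

6.12 hours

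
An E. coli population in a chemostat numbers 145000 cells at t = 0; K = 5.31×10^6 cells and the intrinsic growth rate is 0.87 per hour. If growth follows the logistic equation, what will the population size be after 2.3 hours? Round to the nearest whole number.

A = (K − N₀)/N₀ = (5.31×10^6 − 145000)/145000 = 35.621.
N(t) = K/(1 + A·e^(−rt)) = 5.31×10^6/(1 + 35.621×e^(−0.87×2.3)).
e^(−2.001) = 0.1352; denominator = 1 + 35.621×0.1352 = 5.8159.
N = 5.31×10^6/5.8159 = 913012.

913012 cells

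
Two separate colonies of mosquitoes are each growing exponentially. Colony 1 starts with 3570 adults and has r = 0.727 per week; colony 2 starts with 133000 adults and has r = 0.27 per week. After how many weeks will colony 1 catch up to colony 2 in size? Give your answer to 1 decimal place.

Set 3570·e^(0.727t) = 133000·e^(0.27t).
e^((0.727 − 0.27)t) = 133000/3570 → e^(0.457·t) = 37.255.
0.457·t = ln(37.255) = 3.6178, so t = 3.6178/0.457 = 7.9164.

7.9 weeks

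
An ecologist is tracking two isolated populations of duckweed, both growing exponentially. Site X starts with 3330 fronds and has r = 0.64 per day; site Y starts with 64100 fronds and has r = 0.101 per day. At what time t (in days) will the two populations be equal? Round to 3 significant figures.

5.49 days

Set 3330·e^(0.64t) = 64100·e^(0.101t).
e^((0.64 − 0.101)t) = 64100/3330 → e^(0.539·t) = 19.249.
0.539·t = ln(19.249) = 2.9575, so t = 2.9575/0.539 = 5.487.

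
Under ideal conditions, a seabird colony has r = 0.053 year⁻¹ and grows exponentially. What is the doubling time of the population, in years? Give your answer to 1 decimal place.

Doubling time t_d = ln(2)/r = 0.6931/0.053 = 13.078.

13.1 years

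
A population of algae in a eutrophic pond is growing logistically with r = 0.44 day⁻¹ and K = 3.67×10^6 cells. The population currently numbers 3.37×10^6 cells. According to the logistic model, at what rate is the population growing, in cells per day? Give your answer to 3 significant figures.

dN/dt = rN(1 − N/K) = 0.44 × 3.37×10^6 × (1 − 3.37×10^6/3.67×10^6).
1 − 3.37×10^6/3.67×10^6 = 0.081744; dN/dt = 0.44 × 3.37×10^6 × 0.081744 = 1.2121×10^5.

121000 cells per day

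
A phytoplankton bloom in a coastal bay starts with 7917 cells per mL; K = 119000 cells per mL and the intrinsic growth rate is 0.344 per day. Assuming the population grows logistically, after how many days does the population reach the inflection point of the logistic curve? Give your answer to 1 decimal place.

7.7 days

Logistic growth is fastest at N = K/2 = 59500.
A = (K − N₀)/N₀ = 14.031. Set K/(1 + A·e^(−rt)) = K/2 → A·e^(−rt) = 1.
e^(−0.344t) = 1/14.031 = 0.071271, so t = ln(14.031)/0.344 = 2.6413/0.344 = 7.6781.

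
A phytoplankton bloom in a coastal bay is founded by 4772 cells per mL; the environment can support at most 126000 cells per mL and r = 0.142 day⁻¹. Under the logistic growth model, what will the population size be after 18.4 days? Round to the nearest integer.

A = (K − N₀)/N₀ = (126000 − 4772)/4772 = 25.404.
N(t) = K/(1 + A·e^(−rt)) = 126000/(1 + 25.404×e^(−0.142×18.4)).
e^(−2.613) = 0.073329; denominator = 1 + 25.404×0.073329 = 2.8628.
N = 126000/2.8628 = 44012.1.

44012 cells per mL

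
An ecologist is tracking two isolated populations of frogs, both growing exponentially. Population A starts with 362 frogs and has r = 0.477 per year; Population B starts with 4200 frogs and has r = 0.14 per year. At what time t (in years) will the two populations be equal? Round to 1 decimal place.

7.3 years

Set 362·e^(0.477t) = 4200·e^(0.14t).
e^((0.477 − 0.14)t) = 4200/362 → e^(0.337·t) = 11.602.
0.337·t = ln(11.602) = 2.4512, so t = 2.4512/0.337 = 7.2736.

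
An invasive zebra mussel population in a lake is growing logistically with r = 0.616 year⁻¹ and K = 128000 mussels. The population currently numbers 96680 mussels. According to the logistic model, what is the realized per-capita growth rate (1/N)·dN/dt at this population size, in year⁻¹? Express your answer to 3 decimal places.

(1/N)·dN/dt = r(1 − N/K) = 0.616 × (1 − 96680/128000).
= 0.616 × 0.24469 = 0.15073.

0.151 per year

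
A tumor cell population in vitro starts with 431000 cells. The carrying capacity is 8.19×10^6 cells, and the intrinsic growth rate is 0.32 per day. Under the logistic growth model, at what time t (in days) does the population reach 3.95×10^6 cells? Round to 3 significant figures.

A = (K − N₀)/N₀ = (8.19×10^6 − 431000)/431000 = 18.002.
Solve 8.19×10^6/(1 + 18.002·e^(−0.32t)) = 3.95×10^6: 1 + 18.002·e^(−0.32t) = 2.0734, so e^(−0.32t) = 0.0596266.
−0.32·t = ln(0.0596266) = -2.8197, so t = 2.8197/0.32 = 8.8114.

8.81 days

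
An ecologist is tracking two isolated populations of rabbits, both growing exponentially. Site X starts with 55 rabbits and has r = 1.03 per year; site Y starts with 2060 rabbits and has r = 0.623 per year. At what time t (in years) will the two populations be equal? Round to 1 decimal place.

Set 55·e^(1.03t) = 2060·e^(0.623t).
e^((1.03 − 0.623)t) = 2060/55 → e^(0.407·t) = 37.455.
0.407·t = ln(37.455) = 3.6231, so t = 3.6231/0.407 = 8.902.

8.9 years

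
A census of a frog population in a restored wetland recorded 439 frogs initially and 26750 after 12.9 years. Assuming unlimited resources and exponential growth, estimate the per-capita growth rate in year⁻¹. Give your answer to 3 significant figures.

From N(t) = N₀·e^(rt): e^(r·12.9) = 26750/439 = 60.934.
r·12.9 = ln(60.934) = 4.1098, so r = 4.1098/12.9 = 0.31859.

0.319 per year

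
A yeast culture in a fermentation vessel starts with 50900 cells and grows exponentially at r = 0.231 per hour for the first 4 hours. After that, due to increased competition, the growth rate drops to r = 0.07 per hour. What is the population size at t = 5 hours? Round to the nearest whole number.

137533 cells

Phase 1: N(4) = 50900·e^(0.231×4) = 50900·e^0.924 = 128235.
Phase 2 runs for 5 − 4 = 1 hours at r = 0.07.
N(5) = 128235·e^(0.07×1) = 128235·e^0.07 = 137533.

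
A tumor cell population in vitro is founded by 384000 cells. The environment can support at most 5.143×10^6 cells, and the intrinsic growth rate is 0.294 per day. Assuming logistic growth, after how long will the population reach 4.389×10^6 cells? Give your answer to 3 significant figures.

14.6 days

A = (K − N₀)/N₀ = (5.143×10^6 − 384000)/384000 = 12.393.
Solve 5.143×10^6/(1 + 12.393·e^(−0.294t)) = 4.389×10^6: 1 + 12.393·e^(−0.294t) = 1.1718, so e^(−0.294t) = 0.0138619.
−0.294·t = ln(0.0138619) = -4.2786, so t = 4.2786/0.294 = 14.553.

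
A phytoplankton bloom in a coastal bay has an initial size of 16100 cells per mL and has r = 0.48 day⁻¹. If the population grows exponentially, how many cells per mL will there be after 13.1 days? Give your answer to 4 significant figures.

8663000 cells per mL

N(t) = N₀·e^(rt) = 16100 × e^(0.48×13.1) = 16100 × e^6.288.
e^6.288 ≈ 538.08, so N ≈ 16100 × 538.08 = 8.663025×10^6.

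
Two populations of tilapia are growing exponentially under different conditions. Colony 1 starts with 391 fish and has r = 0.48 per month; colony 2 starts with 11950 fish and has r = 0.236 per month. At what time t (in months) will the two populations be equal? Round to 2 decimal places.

Set 391·e^(0.48t) = 11950·e^(0.236t).
e^((0.48 − 0.236)t) = 11950/391 → e^(0.244·t) = 30.563.
0.244·t = ln(30.563) = 3.4198, so t = 3.4198/0.244 = 14.015.

14.02 months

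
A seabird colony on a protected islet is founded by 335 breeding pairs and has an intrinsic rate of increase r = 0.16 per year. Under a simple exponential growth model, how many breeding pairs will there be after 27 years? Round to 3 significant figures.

N(t) = N₀·e^(rt) = 335 × e^(0.16×27) = 335 × e^4.32.
e^4.32 ≈ 75.189, so N ≈ 335 × 75.189 = 25188.2.

25200 breeding pairs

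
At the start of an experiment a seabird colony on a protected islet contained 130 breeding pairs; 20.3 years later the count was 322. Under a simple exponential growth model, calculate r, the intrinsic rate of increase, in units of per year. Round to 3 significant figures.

0.0447 per year

From N(t) = N₀·e^(rt): e^(r·20.3) = 322/130 = 2.4769.
r·20.3 = ln(2.4769) = 0.90702, so r = 0.90702/20.3 = 0.044681.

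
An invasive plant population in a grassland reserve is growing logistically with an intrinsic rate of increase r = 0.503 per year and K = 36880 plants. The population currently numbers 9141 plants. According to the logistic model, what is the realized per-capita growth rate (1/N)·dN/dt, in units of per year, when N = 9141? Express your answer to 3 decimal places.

(1/N)·dN/dt = r(1 − N/K) = 0.503 × (1 − 9141/36880).
= 0.503 × 0.75214 = 0.37833.

0.378 per year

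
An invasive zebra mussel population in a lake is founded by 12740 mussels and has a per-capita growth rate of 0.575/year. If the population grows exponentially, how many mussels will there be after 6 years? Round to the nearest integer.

401315 mussels

N(t) = N₀·e^(rt) = 12740 × e^(0.575×6) = 12740 × e^3.45.
e^3.45 ≈ 31.5, so N ≈ 12740 × 31.5 = 401315.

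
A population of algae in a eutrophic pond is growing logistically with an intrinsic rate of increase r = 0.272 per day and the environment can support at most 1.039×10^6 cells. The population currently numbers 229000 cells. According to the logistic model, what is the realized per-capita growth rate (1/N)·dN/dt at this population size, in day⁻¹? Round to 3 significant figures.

0.212 per day

(1/N)·dN/dt = r(1 − N/K) = 0.272 × (1 − 229000/1.039×10^6).
= 0.272 × 0.7796 = 0.21205.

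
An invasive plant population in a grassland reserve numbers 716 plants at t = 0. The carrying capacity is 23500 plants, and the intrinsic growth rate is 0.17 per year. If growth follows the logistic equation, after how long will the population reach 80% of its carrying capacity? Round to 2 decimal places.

A = (K − N₀)/N₀ = (23500 − 716)/716 = 31.821.
Solve 23500/(1 + 31.821·e^(−0.17t)) = 18800: 1 + 31.821·e^(−0.17t) = 1.25, so e^(−0.17t) = 0.00785639.
−0.17·t = ln(0.00785639) = -4.8464, so t = 4.8464/0.17 = 28.508.

28.51 years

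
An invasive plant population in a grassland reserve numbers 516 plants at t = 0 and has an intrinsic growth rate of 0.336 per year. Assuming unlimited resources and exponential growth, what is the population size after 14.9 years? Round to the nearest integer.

77073 plants

N(t) = N₀·e^(rt) = 516 × e^(0.336×14.9) = 516 × e^5.006.
e^5.006 ≈ 149.37, so N ≈ 516 × 149.37 = 77072.9.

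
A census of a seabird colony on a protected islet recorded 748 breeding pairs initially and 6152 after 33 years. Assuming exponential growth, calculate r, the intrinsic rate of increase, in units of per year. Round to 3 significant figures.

0.0639 per year

From N(t) = N₀·e^(rt): e^(r·33) = 6152/748 = 8.2246.
r·33 = ln(8.2246) = 2.1071, so r = 2.1071/33 = 0.063852.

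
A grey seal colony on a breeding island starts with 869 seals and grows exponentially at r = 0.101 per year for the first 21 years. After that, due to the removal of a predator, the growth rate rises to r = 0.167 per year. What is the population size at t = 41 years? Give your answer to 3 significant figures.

Phase 1: N(21) = 869·e^(0.101×21) = 869·e^2.121 = 7247.
Phase 2 runs for 41 − 21 = 20 years at r = 0.167.
N(41) = 7247·e^(0.167×20) = 7247·e^3.34 = 204504.

205000 seals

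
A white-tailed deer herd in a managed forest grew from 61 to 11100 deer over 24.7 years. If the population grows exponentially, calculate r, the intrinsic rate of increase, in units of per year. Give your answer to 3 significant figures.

0.211 per year

From N(t) = N₀·e^(rt): e^(r·24.7) = 11100/61 = 181.97.
r·24.7 = ln(181.97) = 5.2038, so r = 5.2038/24.7 = 0.21068.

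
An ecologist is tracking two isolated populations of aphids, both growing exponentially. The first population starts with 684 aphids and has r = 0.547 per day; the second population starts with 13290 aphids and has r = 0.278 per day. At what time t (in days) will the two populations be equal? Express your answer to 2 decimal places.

Set 684·e^(0.547t) = 13290·e^(0.278t).
e^((0.547 − 0.278)t) = 13290/684 → e^(0.269·t) = 19.43.
0.269·t = ln(19.43) = 2.9668, so t = 2.9668/0.269 = 11.029.

11.03 days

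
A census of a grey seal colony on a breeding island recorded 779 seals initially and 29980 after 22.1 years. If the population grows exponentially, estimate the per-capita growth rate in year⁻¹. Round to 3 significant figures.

0.165 per year

From N(t) = N₀·e^(rt): e^(r·22.1) = 29980/779 = 38.485.
r·22.1 = ln(38.485) = 3.6503, so r = 3.6503/22.1 = 0.16517.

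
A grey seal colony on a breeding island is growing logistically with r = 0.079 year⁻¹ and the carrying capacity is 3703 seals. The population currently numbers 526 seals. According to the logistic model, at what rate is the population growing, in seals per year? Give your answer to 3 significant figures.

35.7 seals per year

dN/dt = rN(1 − N/K) = 0.079 × 526 × (1 − 526/3703).
1 − 526/3703 = 0.85795; dN/dt = 0.079 × 526 × 0.85795 = 35.651.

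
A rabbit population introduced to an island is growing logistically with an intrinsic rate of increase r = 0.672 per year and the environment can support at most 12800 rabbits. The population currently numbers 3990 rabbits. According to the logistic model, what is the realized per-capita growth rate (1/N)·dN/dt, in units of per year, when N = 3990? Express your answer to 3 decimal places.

0.463 per year

(1/N)·dN/dt = r(1 − N/K) = 0.672 × (1 − 3990/12800).
= 0.672 × 0.68828 = 0.46253.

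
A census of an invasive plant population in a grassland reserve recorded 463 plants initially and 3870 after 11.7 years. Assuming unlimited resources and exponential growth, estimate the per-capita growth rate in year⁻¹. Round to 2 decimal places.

0.18 per year

From N(t) = N₀·e^(rt): e^(r·11.7) = 3870/463 = 8.3585.
r·11.7 = ln(8.3585) = 2.1233, so r = 2.1233/11.7 = 0.18148.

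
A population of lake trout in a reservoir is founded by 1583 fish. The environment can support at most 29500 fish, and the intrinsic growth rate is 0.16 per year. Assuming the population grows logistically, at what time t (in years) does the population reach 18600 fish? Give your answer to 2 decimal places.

21.28 years

A = (K − N₀)/N₀ = (29500 − 1583)/1583 = 17.636.
Solve 29500/(1 + 17.636·e^(−0.16t)) = 18600: 1 + 17.636·e^(−0.16t) = 1.586, so e^(−0.16t) = 0.0332296.
−0.16·t = ln(0.0332296) = -3.4043, so t = 3.4043/0.16 = 21.277.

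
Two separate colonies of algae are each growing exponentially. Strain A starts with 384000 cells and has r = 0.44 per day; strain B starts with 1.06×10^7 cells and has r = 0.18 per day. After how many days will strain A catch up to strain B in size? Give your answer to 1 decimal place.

12.8 days

Set 384000·e^(0.44t) = 1.06×10^7·e^(0.18t).
e^((0.44 − 0.18)t) = 1.06×10^7/384000 → e^(0.26·t) = 27.604.
0.26·t = ln(27.604) = 3.318, so t = 3.318/0.26 = 12.761.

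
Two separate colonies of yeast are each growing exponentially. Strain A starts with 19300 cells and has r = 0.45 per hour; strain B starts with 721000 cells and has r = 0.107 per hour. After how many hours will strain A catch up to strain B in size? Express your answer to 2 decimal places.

10.56 hours

Set 19300·e^(0.45t) = 721000·e^(0.107t).
e^((0.45 − 0.107)t) = 721000/19300 → e^(0.343·t) = 37.358.
0.343·t = ln(37.358) = 3.6205, so t = 3.6205/0.343 = 10.555.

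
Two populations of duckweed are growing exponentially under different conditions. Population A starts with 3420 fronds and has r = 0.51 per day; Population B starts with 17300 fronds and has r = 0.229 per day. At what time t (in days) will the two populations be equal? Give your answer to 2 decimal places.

Set 3420·e^(0.51t) = 17300·e^(0.229t).
e^((0.51 − 0.229)t) = 17300/3420 → e^(0.281·t) = 5.0585.
0.281·t = ln(5.0585) = 1.6211, so t = 1.6211/0.281 = 5.7689.

5.77 days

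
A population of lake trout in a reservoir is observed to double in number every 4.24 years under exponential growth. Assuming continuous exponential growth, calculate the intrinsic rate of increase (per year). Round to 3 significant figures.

0.163 per year

r = ln(2)/t_d = 0.6931/4.24 = 0.16348.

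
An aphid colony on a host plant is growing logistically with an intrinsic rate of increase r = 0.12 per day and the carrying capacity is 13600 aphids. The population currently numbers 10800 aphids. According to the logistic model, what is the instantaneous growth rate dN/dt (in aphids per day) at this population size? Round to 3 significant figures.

dN/dt = rN(1 − N/K) = 0.12 × 10800 × (1 − 10800/13600).
1 − 10800/13600 = 0.20588; dN/dt = 0.12 × 10800 × 0.20588 = 266.82.

267 aphids per day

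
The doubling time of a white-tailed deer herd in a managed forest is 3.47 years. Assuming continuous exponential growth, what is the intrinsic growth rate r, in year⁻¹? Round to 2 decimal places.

0.20 per year

r = ln(2)/t_d = 0.6931/3.47 = 0.19975.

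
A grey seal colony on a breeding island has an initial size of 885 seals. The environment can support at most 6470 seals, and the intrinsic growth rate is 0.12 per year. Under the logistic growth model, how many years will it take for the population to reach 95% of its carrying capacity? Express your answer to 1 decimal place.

39.9 years

A = (K − N₀)/N₀ = (6470 − 885)/885 = 6.3107.
Solve 6470/(1 + 6.3107·e^(−0.12t)) = 6146.5: 1 + 6.3107·e^(−0.12t) = 1.0526, so e^(−0.12t) = 0.00834001.
−0.12·t = ln(0.00834001) = -4.7867, so t = 4.7867/0.12 = 39.889.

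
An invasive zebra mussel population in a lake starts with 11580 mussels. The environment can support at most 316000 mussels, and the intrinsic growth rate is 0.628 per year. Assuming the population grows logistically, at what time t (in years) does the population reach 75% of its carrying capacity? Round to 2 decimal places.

6.96 years

A = (K − N₀)/N₀ = (316000 − 11580)/11580 = 26.288.
Solve 316000/(1 + 26.288·e^(−0.628t)) = 237000: 1 + 26.288·e^(−0.628t) = 1.3333, so e^(−0.628t) = 0.0126799.
−0.628·t = ln(0.0126799) = -4.3677, so t = 4.3677/0.628 = 6.955.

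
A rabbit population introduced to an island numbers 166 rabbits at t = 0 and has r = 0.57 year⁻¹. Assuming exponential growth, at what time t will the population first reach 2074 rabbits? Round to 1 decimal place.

4.4 years

Set N₀·e^(rt) = 2074: e^(0.57·t) = 2074/166 = 12.494.
0.57·t = ln(12.494) = 2.5252, so t = 2.5252/0.57 = 4.4303.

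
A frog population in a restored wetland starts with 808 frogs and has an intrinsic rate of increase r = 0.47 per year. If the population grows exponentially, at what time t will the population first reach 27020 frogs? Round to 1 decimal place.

7.5 years

Set N₀·e^(rt) = 27020: e^(0.47·t) = 27020/808 = 33.441.
0.47·t = ln(33.441) = 3.5098, so t = 3.5098/0.47 = 7.4676.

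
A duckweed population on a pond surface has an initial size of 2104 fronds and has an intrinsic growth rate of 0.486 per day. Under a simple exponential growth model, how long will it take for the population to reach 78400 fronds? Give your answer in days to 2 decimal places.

Set N₀·e^(rt) = 78400: e^(0.486·t) = 78400/2104 = 37.262.
0.486·t = ln(37.262) = 3.618, so t = 3.618/0.486 = 7.4444.

7.44 days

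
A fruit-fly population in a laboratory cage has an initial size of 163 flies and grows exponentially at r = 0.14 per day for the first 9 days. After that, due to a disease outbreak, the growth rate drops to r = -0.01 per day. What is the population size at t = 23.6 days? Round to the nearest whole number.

Phase 1: N(9) = 163·e^(0.14×9) = 163·e^1.26 = 574.644.
Phase 2 runs for 23.6 − 9 = 14.6 days at r = -0.01.
N(23.6) = 574.644·e^(-0.01×14.6) = 574.644·e^-0.146 = 496.583.

497 flies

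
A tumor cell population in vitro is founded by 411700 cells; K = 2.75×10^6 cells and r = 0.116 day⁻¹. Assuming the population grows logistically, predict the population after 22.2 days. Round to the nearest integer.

1919803 cells

A = (K − N₀)/N₀ = (2.75×10^6 − 411700)/411700 = 5.6796.
N(t) = K/(1 + A·e^(−rt)) = 2.75×10^6/(1 + 5.6796×e^(−0.116×22.2)).
e^(−2.575) = 0.076139; denominator = 1 + 5.6796×0.076139 = 1.4324.
N = 2.75×10^6/1.4324 = 1.919803×10^6.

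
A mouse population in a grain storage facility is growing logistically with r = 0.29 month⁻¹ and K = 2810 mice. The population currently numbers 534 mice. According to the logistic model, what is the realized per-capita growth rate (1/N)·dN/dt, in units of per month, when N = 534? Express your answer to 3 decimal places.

(1/N)·dN/dt = r(1 − N/K) = 0.29 × (1 − 534/2810).
= 0.29 × 0.80996 = 0.23489.

0.235 per month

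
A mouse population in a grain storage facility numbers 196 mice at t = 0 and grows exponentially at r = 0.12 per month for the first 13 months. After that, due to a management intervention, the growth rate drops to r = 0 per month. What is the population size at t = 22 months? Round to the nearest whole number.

Phase 1: N(13) = 196·e^(0.12×13) = 196·e^1.56 = 932.729.
Phase 2 runs for 22 − 13 = 9 months at r = 0.
N(22) = 932.729·e^(0×9) = 932.729·e^0 = 932.729.

933 mice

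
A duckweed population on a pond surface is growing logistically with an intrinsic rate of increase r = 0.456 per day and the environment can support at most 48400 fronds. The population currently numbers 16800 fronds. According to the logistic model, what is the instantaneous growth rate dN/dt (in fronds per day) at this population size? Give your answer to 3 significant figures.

dN/dt = rN(1 − N/K) = 0.456 × 16800 × (1 − 16800/48400).
1 − 16800/48400 = 0.65289; dN/dt = 0.456 × 16800 × 0.65289 = 5001.7.

5000 fronds per day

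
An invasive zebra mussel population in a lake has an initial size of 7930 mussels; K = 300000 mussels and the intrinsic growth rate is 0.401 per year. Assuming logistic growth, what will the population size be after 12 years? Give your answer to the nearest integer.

A = (K − N₀)/N₀ = (300000 − 7930)/7930 = 36.831.
N(t) = K/(1 + A·e^(−rt)) = 300000/(1 + 36.831×e^(−0.401×12)).
e^(−4.812) = 0.0081316; denominator = 1 + 36.831×0.0081316 = 1.2995.
N = 300000/1.2995 = 230859.

230859 mussels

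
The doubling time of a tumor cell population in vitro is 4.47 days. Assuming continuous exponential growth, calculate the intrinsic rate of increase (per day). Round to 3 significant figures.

0.155 per day

r = ln(2)/t_d = 0.6931/4.47 = 0.15507.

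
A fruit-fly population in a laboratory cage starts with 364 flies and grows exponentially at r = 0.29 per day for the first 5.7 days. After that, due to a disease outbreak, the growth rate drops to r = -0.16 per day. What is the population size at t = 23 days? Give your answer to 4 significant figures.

119.4 flies

Phase 1: N(5.7) = 364·e^(0.29×5.7) = 364·e^1.653 = 1901.04.
Phase 2 runs for 23 − 5.7 = 17.3 days at r = -0.16.
N(23) = 1901.04·e^(-0.16×17.3) = 1901.04·e^-2.768 = 119.361.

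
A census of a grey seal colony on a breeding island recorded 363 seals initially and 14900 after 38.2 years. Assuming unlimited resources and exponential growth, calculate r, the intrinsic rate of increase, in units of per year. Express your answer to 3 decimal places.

From N(t) = N₀·e^(rt): e^(r·38.2) = 14900/363 = 41.047.
r·38.2 = ln(41.047) = 3.7147, so r = 3.7147/38.2 = 0.097244.

0.097 per year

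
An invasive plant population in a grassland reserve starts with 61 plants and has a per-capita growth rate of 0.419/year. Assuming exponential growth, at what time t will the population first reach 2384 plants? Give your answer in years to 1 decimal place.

8.7 years

Set N₀·e^(rt) = 2384: e^(0.419·t) = 2384/61 = 39.082.
0.419·t = ln(39.082) = 3.6657, so t = 3.6657/0.419 = 8.7486.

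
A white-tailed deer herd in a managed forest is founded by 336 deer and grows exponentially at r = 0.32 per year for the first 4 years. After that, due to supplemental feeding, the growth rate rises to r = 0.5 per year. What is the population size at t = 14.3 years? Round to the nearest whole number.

Phase 1: N(4) = 336·e^(0.32×4) = 336·e^1.28 = 1208.47.
Phase 2 runs for 14.3 − 4 = 10.3 years at r = 0.5.
N(14.3) = 1208.47·e^(0.5×10.3) = 1208.47·e^5.15 = 208378.

208378 deer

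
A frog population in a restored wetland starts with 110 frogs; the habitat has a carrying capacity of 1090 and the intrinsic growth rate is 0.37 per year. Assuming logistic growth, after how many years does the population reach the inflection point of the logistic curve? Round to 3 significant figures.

Logistic growth is fastest at N = K/2 = 545.
A = (K − N₀)/N₀ = 8.9091. Set K/(1 + A·e^(−rt)) = K/2 → A·e^(−rt) = 1.
e^(−0.37t) = 1/8.9091 = 0.112245, so t = ln(8.9091)/0.37 = 2.1871/0.37 = 5.911.

5.91 years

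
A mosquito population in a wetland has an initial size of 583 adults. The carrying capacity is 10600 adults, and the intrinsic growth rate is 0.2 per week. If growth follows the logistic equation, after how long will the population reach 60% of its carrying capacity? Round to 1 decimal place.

16.2 weeks

A = (K − N₀)/N₀ = (10600 − 583)/583 = 17.182.
Solve 10600/(1 + 17.182·e^(−0.2t)) = 6360: 1 + 17.182·e^(−0.2t) = 1.6667, so e^(−0.2t) = 0.0388007.
−0.2·t = ln(0.0388007) = -3.2493, so t = 3.2493/0.2 = 16.247.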